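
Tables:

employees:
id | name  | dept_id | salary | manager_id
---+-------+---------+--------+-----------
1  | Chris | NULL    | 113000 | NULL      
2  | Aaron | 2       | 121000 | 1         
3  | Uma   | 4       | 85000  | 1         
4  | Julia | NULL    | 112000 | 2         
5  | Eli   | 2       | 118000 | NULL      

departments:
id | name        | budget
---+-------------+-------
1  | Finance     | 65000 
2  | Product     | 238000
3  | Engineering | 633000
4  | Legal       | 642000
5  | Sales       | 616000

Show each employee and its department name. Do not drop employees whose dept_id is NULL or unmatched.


LEFT JOIN keeps every row from employees (the left table); where dept_id has no match in departments, the department columns become NULL. Walk through each employee:
  - employee 1 (Chris): dept_id=NULL, no match -> kept with NULL
  - employee 2 (Aaron): dept_id=2 -> matches Product
  - employee 3 (Uma): dept_id=4 -> matches Legal
  - employee 4 (Julia): dept_id=NULL, no match -> kept with NULL
  - employee 5 (Eli): dept_id=2 -> matches Product
All 5 rows appear; 2 have NULL department.

SQL:
SELECT a.name, b.name AS department
FROM employees a
LEFT JOIN departments b ON a.dept_id = b.id

Result:
name  | department
------+-----------
Chris | NULL      
Aaron | Product   
Uma   | Legal     
Julia | NULL      
Eli   | Product   


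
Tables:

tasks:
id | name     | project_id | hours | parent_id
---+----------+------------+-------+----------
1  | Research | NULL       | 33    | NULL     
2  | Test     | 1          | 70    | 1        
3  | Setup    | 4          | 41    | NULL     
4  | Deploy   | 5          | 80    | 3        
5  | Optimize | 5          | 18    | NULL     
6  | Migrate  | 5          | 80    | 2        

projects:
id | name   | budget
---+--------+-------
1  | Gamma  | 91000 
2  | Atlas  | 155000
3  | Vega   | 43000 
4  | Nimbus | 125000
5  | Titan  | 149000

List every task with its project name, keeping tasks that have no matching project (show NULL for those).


LEFT JOIN keeps every row from tasks (the left table); where project_id has no match in projects, the project columns become NULL. Walk through each task:
  - task 1 (Research): project_id=NULL, no match -> kept with NULL
  - task 2 (Test): project_id=1 -> matches Gamma
  - task 3 (Setup): project_id=4 -> matches Nimbus
  - task 4 (Deploy): project_id=5 -> matches Titan
  - task 5 (Optimize): project_id=5 -> matches Titan
  - task 6 (Migrate): project_id=5 -> matches Titan
All 6 rows appear; 1 has NULL project.

SQL:
SELECT a.name, b.name AS project
FROM tasks a
LEFT JOIN projects b ON a.project_id = b.id

Result:
name     | project
---------+--------
Research | NULL   
Test     | Gamma  
Setup    | Nimbus 
Deploy   | Titan  
Optimize | Titan  
Migrate  | Titan  


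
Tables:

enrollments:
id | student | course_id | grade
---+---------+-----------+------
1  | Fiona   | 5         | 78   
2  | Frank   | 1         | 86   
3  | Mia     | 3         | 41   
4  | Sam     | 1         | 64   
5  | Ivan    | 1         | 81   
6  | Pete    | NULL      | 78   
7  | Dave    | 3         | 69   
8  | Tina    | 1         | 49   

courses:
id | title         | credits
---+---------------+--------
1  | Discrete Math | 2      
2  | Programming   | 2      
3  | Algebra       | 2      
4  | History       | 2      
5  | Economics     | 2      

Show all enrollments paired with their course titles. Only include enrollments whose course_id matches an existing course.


INNER JOIN keeps only enrollments rows whose course_id matches an id in courses. Walk through each enrollment:
  - enrollment 1 (Fiona): course_id=5 -> matches Economics
  - enrollment 2 (Frank): course_id=1 -> matches Discrete Math
  - enrollment 3 (Mia): course_id=3 -> matches Algebra
  - enrollment 4 (Sam): course_id=1 -> matches Discrete Math
  - enrollment 5 (Ivan): course_id=1 -> matches Discrete Math
  - enrollment 6 (Pete): course_id=NULL, no match -> dropped
  - enrollment 7 (Dave): course_id=3 -> matches Algebra
  - enrollment 8 (Tina): course_id=1 -> matches Discrete Math
So 1 of 8 rows is dropped.

SQL:
SELECT a.student, b.title AS course
FROM enrollments a
INNER JOIN courses b ON a.course_id = b.id

Result:
student | course       
--------+--------------
Fiona   | Economics    
Frank   | Discrete Math
Mia     | Algebra      
Sam     | Discrete Math
Ivan    | Discrete Math
Dave    | Algebra      
Tina    | Discrete Math


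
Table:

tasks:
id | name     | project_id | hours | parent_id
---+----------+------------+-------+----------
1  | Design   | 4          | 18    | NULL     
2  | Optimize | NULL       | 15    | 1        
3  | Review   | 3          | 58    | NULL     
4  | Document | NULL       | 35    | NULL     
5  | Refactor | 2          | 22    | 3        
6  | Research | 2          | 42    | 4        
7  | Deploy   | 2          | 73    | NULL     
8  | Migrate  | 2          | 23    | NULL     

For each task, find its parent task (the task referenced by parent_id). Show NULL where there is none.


This is a self-join: tasks is joined to a second copy of itself, matching each row's parent_id to another row's id. Use LEFT JOIN so rows with parent_id=NULL are kept.
  - task 1 (Design): parent_id=NULL -> NULL
  - task 2 (Optimize): parent_id=1 -> Design
  - task 3 (Review): parent_id=NULL -> NULL
  - task 4 (Document): parent_id=NULL -> NULL
  - task 5 (Refactor): parent_id=3 -> Review
  - task 6 (Research): parent_id=4 -> Document
  - task 7 (Deploy): parent_id=NULL -> NULL
  - task 8 (Migrate): parent_id=NULL -> NULL

SQL:
SELECT a.name AS item, b.name AS parent
FROM tasks a
LEFT JOIN tasks b ON a.parent_id = b.id

Result:
item     | parent  
---------+---------
Design   | NULL    
Optimize | Design  
Review   | NULL    
Document | NULL    
Refactor | Review  
Research | Document
Deploy   | NULL    
Migrate  | NULL    


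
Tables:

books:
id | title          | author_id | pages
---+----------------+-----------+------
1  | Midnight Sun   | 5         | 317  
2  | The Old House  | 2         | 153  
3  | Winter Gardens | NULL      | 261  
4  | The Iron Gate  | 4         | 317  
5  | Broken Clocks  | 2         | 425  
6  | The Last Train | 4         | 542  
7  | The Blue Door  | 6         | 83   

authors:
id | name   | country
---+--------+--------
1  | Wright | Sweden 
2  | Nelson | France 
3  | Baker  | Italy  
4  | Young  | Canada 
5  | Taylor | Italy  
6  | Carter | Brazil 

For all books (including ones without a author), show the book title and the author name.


LEFT JOIN keeps every row from books (the left table); where author_id has no match in authors, the author columns become NULL. Walk through each book:
  - book 1 (Midnight Sun): author_id=5 -> matches Taylor
  - book 2 (The Old House): author_id=2 -> matches Nelson
  - book 3 (Winter Gardens): author_id=NULL, no match -> kept with NULL
  - book 4 (The Iron Gate): author_id=4 -> matches Young
  - book 5 (Broken Clocks): author_id=2 -> matches Nelson
  - book 6 (The Last Train): author_id=4 -> matches Young
  - book 7 (The Blue Door): author_id=6 -> matches Carter
All 7 rows appear; 1 has NULL author.

SQL:
SELECT a.title, b.name AS author
FROM books a
LEFT JOIN authors b ON a.author_id = b.id

Result:
title          | author
---------------+-------
Midnight Sun   | Taylor
The Old House  | Nelson
Winter Gardens | NULL  
The Iron Gate  | Young 
Broken Clocks  | Nelson
The Last Train | Young 
The Blue Door  | Carter


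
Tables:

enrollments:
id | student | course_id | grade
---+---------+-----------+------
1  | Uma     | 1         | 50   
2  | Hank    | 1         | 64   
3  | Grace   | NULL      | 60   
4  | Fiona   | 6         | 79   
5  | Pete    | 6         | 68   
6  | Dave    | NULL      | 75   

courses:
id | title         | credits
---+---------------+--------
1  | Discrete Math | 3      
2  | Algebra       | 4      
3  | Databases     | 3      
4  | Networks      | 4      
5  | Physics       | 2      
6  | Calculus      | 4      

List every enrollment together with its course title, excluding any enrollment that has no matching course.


INNER JOIN keeps only enrollments rows whose course_id matches an id in courses. Walk through each enrollment:
  - enrollment 1 (Uma): course_id=1 -> matches Discrete Math
  - enrollment 2 (Hank): course_id=1 -> matches Discrete Math
  - enrollment 3 (Grace): course_id=NULL, no match -> dropped
  - enrollment 4 (Fiona): course_id=6 -> matches Calculus
  - enrollment 5 (Pete): course_id=6 -> matches Calculus
  - enrollment 6 (Dave): course_id=NULL, no match -> dropped
So 2 of 6 rows are dropped.

SQL:
SELECT a.student, b.title AS course
FROM enrollments a
INNER JOIN courses b ON a.course_id = b.id

Result:
student | course       
--------+--------------
Uma     | Discrete Math
Hank    | Discrete Math
Fiona   | Calculus     
Pete    | Calculus     


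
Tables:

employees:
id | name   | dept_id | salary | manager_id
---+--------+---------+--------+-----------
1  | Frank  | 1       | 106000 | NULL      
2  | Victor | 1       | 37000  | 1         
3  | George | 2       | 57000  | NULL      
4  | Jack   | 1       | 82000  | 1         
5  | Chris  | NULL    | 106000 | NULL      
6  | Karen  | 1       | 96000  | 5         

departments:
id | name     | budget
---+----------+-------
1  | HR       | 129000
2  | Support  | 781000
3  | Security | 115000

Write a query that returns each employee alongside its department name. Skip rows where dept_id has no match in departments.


INNER JOIN keeps only employees rows whose dept_id matches an id in departments. Walk through each employee:
  - employee 1 (Frank): dept_id=1 -> matches HR
  - employee 2 (Victor): dept_id=1 -> matches HR
  - employee 3 (George): dept_id=2 -> matches Support
  - employee 4 (Jack): dept_id=1 -> matches HR
  - employee 5 (Chris): dept_id=NULL, no match -> dropped
  - employee 6 (Karen): dept_id=1 -> matches HR
So 1 of 6 rows is dropped.

SQL:
SELECT a.name, b.name AS department
FROM employees a
INNER JOIN departments b ON a.dept_id = b.id

Result:
name   | department
-------+-----------
Frank  | HR        
Victor | HR        
George | Support   
Jack   | HR        
Karen  | HR        


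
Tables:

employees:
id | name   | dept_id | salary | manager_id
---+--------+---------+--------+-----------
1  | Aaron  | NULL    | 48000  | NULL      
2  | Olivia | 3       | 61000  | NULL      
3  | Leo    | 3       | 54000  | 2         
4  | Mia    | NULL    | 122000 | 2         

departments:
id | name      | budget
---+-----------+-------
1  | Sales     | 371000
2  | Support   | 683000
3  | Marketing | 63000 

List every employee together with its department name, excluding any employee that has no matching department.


INNER JOIN keeps only employees rows whose dept_id matches an id in departments. Walk through each employee:
  - employee 1 (Aaron): dept_id=NULL, no match -> dropped
  - employee 2 (Olivia): dept_id=3 -> matches Marketing
  - employee 3 (Leo): dept_id=3 -> matches Marketing
  - employee 4 (Mia): dept_id=NULL, no match -> dropped
So 2 of 4 rows are dropped.

SQL:
SELECT a.name, b.name AS department
FROM employees a
INNER JOIN departments b ON a.dept_id = b.id

Result:
name   | department
-------+-----------
Olivia | Marketing 
Leo    | Marketing 


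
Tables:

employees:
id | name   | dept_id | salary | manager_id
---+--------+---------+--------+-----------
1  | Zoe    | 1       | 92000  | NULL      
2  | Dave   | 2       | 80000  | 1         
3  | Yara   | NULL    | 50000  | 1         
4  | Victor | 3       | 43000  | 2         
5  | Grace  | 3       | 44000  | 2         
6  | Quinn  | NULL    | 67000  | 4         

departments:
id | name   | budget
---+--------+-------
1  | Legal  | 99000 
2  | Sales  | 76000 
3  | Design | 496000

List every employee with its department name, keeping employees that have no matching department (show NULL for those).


LEFT JOIN keeps every row from employees (the left table); where dept_id has no match in departments, the department columns become NULL. Walk through each employee:
  - employee 1 (Zoe): dept_id=1 -> matches Legal
  - employee 2 (Dave): dept_id=2 -> matches Sales
  - employee 3 (Yara): dept_id=NULL, no match -> kept with NULL
  - employee 4 (Victor): dept_id=3 -> matches Design
  - employee 5 (Grace): dept_id=3 -> matches Design
  - employee 6 (Quinn): dept_id=NULL, no match -> kept with NULL
All 6 rows appear; 2 have NULL department.

SQL:
SELECT a.name, b.name AS department
FROM employees a
LEFT JOIN departments b ON a.dept_id = b.id

Result:
name   | department
-------+-----------
Zoe    | Legal     
Dave   | Sales     
Yara   | NULL      
Victor | Design    
Grace  | Design    
Quinn  | NULL      


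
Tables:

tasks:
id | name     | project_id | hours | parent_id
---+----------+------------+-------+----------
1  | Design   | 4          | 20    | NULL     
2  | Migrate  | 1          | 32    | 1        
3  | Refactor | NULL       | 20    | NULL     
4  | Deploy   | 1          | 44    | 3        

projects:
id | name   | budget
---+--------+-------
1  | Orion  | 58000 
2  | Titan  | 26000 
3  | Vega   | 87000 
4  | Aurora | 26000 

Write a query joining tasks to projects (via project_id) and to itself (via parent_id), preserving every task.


Two LEFT JOINs from the same base table tasks: one to projects via project_id, one to tasks itself via parent_id. Both are LEFT so every task is preserved.
Match against projects:
  - task 1 (Design): project_id=4 -> matches Aurora
  - task 2 (Migrate): project_id=1 -> matches Orion
  - task 3 (Refactor): project_id=NULL, no match -> kept with NULL
  - task 4 (Deploy): project_id=1 -> matches Orion
Match against tasks (self):
  - task 1 (Design): parent_id=NULL -> NULL
  - task 2 (Migrate): parent_id=1 -> Design
  - task 3 (Refactor): parent_id=NULL -> NULL
  - task 4 (Deploy): parent_id=3 -> Refactor

SQL:
SELECT a.name, b.name AS project, c.name AS parent
FROM tasks a
LEFT JOIN projects b ON a.project_id = b.id
LEFT JOIN tasks c ON a.parent_id = c.id

Result:
name     | project | parent  
---------+---------+---------
Design   | Aurora  | NULL    
Migrate  | Orion   | Design  
Refactor | NULL    | NULL    
Deploy   | Orion   | Refactor


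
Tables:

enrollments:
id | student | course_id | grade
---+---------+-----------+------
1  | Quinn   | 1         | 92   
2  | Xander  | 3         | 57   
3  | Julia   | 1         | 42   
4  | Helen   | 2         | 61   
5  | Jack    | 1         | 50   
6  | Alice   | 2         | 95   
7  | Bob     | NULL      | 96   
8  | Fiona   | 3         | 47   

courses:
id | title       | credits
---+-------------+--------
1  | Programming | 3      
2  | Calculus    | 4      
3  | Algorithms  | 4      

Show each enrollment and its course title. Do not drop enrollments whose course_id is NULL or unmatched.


LEFT JOIN keeps every row from enrollments (the left table); where course_id has no match in courses, the course columns become NULL. Walk through each enrollment:
  - enrollment 1 (Quinn): course_id=1 -> matches Programming
  - enrollment 2 (Xander): course_id=3 -> matches Algorithms
  - enrollment 3 (Julia): course_id=1 -> matches Programming
  - enrollment 4 (Helen): course_id=2 -> matches Calculus
  - enrollment 5 (Jack): course_id=1 -> matches Programming
  - enrollment 6 (Alice): course_id=2 -> matches Calculus
  - enrollment 7 (Bob): course_id=NULL, no match -> kept with NULL
  - enrollment 8 (Fiona): course_id=3 -> matches Algorithms
All 8 rows appear; 1 has NULL course.

SQL:
SELECT a.student, b.title AS course
FROM enrollments a
LEFT JOIN courses b ON a.course_id = b.id

Result:
student | course     
--------+------------
Quinn   | Programming
Xander  | Algorithms 
Julia   | Programming
Helen   | Calculus   
Jack    | Programming
Alice   | Calculus   
Bob     | NULL       
Fiona   | Algorithms 


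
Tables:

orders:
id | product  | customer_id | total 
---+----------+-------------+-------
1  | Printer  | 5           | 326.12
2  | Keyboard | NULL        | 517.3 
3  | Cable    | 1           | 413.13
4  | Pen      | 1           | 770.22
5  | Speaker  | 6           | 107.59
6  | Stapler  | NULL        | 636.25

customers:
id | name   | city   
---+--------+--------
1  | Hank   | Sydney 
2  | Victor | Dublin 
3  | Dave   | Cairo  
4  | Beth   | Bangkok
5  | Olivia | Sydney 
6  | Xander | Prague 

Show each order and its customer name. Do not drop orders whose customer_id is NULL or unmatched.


LEFT JOIN keeps every row from orders (the left table); where customer_id has no match in customers, the customer columns become NULL. Walk through each order:
  - order 1 (Printer): customer_id=5 -> matches Olivia
  - order 2 (Keyboard): customer_id=NULL, no match -> kept with NULL
  - order 3 (Cable): customer_id=1 -> matches Hank
  - order 4 (Pen): customer_id=1 -> matches Hank
  - order 5 (Speaker): customer_id=6 -> matches Xander
  - order 6 (Stapler): customer_id=NULL, no match -> kept with NULL
All 6 rows appear; 2 have NULL customer.

SQL:
SELECT a.product, b.name AS customer
FROM orders a
LEFT JOIN customers b ON a.customer_id = b.id

Result:
product  | customer
---------+---------
Printer  | Olivia  
Keyboard | NULL    
Cable    | Hank    
Pen      | Hank    
Speaker  | Xander  
Stapler  | NULL    


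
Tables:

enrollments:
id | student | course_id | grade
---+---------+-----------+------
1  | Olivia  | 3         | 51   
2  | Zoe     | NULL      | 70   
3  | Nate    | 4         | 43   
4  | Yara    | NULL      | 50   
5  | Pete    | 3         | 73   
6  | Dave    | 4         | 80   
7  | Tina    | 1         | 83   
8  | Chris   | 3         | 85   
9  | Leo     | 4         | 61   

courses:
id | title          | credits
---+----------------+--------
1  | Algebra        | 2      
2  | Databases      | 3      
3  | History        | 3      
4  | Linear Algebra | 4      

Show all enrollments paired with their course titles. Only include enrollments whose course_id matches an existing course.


INNER JOIN keeps only enrollments rows whose course_id matches an id in courses. Walk through each enrollment:
  - enrollment 1 (Olivia): course_id=3 -> matches History
  - enrollment 2 (Zoe): course_id=NULL, no match -> dropped
  - enrollment 3 (Nate): course_id=4 -> matches Linear Algebra
  - enrollment 4 (Yara): course_id=NULL, no match -> dropped
  - enrollment 5 (Pete): course_id=3 -> matches History
  - enrollment 6 (Dave): course_id=4 -> matches Linear Algebra
  - enrollment 7 (Tina): course_id=1 -> matches Algebra
  - enrollment 8 (Chris): course_id=3 -> matches History
  - enrollment 9 (Leo): course_id=4 -> matches Linear Algebra
So 2 of 9 rows are dropped.

SQL:
SELECT a.student, b.title AS course
FROM enrollments a
INNER JOIN courses b ON a.course_id = b.id

Result:
student | course        
--------+---------------
Olivia  | History       
Nate    | Linear Algebra
Pete    | History       
Dave    | Linear Algebra
Tina    | Algebra       
Chris   | History       
Leo     | Linear Algebra


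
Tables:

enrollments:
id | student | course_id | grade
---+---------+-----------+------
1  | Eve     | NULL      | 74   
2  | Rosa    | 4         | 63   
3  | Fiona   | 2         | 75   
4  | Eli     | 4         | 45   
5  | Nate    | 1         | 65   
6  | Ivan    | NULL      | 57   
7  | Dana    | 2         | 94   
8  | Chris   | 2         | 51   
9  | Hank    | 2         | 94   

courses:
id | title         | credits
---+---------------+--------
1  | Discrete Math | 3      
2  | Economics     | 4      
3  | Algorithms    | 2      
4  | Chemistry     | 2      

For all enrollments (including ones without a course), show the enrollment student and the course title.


LEFT JOIN keeps every row from enrollments (the left table); where course_id has no match in courses, the course columns become NULL. Walk through each enrollment:
  - enrollment 1 (Eve): course_id=NULL, no match -> kept with NULL
  - enrollment 2 (Rosa): course_id=4 -> matches Chemistry
  - enrollment 3 (Fiona): course_id=2 -> matches Economics
  - enrollment 4 (Eli): course_id=4 -> matches Chemistry
  - enrollment 5 (Nate): course_id=1 -> matches Discrete Math
  - enrollment 6 (Ivan): course_id=NULL, no match -> kept with NULL
  - enrollment 7 (Dana): course_id=2 -> matches Economics
  - enrollment 8 (Chris): course_id=2 -> matches Economics
  - enrollment 9 (Hank): course_id=2 -> matches Economics
All 9 rows appear; 2 have NULL course.

SQL:
SELECT a.student, b.title AS course
FROM enrollments a
LEFT JOIN courses b ON a.course_id = b.id

Result:
student | course       
--------+--------------
Eve     | NULL         
Rosa    | Chemistry    
Fiona   | Economics    
Eli     | Chemistry    
Nate    | Discrete Math
Ivan    | NULL         
Dana    | Economics    
Chris   | Economics    
Hank    | Economics    


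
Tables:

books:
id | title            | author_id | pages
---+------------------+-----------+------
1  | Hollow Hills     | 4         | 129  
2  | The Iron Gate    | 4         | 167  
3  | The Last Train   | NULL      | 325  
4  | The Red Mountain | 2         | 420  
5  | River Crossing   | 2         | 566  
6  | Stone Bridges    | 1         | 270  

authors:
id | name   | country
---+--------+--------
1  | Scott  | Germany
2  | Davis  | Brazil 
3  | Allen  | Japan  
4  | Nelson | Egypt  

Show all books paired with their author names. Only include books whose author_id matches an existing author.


INNER JOIN keeps only books rows whose author_id matches an id in authors. Walk through each book:
  - book 1 (Hollow Hills): author_id=4 -> matches Nelson
  - book 2 (The Iron Gate): author_id=4 -> matches Nelson
  - book 3 (The Last Train): author_id=NULL, no match -> dropped
  - book 4 (The Red Mountain): author_id=2 -> matches Davis
  - book 5 (River Crossing): author_id=2 -> matches Davis
  - book 6 (Stone Bridges): author_id=1 -> matches Scott
So 1 of 6 rows is dropped.

SQL:
SELECT a.title, b.name AS author
FROM books a
INNER JOIN authors b ON a.author_id = b.id

Result:
title            | author
-----------------+-------
Hollow Hills     | Nelson
The Iron Gate    | Nelson
The Red Mountain | Davis 
River Crossing   | Davis 
Stone Bridges    | Scott 


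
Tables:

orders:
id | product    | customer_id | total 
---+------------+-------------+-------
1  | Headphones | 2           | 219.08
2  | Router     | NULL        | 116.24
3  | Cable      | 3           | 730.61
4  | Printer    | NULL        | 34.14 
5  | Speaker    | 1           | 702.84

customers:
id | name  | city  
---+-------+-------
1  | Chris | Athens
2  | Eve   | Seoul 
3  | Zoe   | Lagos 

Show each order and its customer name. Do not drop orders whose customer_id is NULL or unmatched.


LEFT JOIN keeps every row from orders (the left table); where customer_id has no match in customers, the customer columns become NULL. Walk through each order:
  - order 1 (Headphones): customer_id=2 -> matches Eve
  - order 2 (Router): customer_id=NULL, no match -> kept with NULL
  - order 3 (Cable): customer_id=3 -> matches Zoe
  - order 4 (Printer): customer_id=NULL, no match -> kept with NULL
  - order 5 (Speaker): customer_id=1 -> matches Chris
All 5 rows appear; 2 have NULL customer.

SQL:
SELECT a.product, b.name AS customer
FROM orders a
LEFT JOIN customers b ON a.customer_id = b.id

Result:
product    | customer
-----------+---------
Headphones | Eve     
Router     | NULL    
Cable      | Zoe     
Printer    | NULL    
Speaker    | Chris   


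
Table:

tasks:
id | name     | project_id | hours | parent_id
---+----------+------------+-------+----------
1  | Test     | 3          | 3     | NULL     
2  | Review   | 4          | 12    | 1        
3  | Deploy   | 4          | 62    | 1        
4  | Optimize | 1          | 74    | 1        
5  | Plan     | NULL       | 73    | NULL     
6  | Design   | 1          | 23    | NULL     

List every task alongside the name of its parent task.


This is a self-join: tasks is joined to a second copy of itself, matching each row's parent_id to another row's id. Use LEFT JOIN so rows with parent_id=NULL are kept.
  - task 1 (Test): parent_id=NULL -> NULL
  - task 2 (Review): parent_id=1 -> Test
  - task 3 (Deploy): parent_id=1 -> Test
  - task 4 (Optimize): parent_id=1 -> Test
  - task 5 (Plan): parent_id=NULL -> NULL
  - task 6 (Design): parent_id=NULL -> NULL

SQL:
SELECT a.name AS item, b.name AS parent
FROM tasks a
LEFT JOIN tasks b ON a.parent_id = b.id

Result:
item     | parent
---------+-------
Test     | NULL  
Review   | Test  
Deploy   | Test  
Optimize | Test  
Plan     | NULL  
Design   | NULL  


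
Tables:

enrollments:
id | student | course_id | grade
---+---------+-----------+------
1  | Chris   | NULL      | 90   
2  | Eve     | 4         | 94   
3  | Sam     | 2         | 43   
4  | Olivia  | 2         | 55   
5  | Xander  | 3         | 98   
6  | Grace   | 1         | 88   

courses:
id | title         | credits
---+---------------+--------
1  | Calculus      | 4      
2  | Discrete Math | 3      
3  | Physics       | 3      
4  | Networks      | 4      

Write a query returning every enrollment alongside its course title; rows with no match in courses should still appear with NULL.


LEFT JOIN keeps every row from enrollments (the left table); where course_id has no match in courses, the course columns become NULL. Walk through each enrollment:
  - enrollment 1 (Chris): course_id=NULL, no match -> kept with NULL
  - enrollment 2 (Eve): course_id=4 -> matches Networks
  - enrollment 3 (Sam): course_id=2 -> matches Discrete Math
  - enrollment 4 (Olivia): course_id=2 -> matches Discrete Math
  - enrollment 5 (Xander): course_id=3 -> matches Physics
  - enrollment 6 (Grace): course_id=1 -> matches Calculus
All 6 rows appear; 1 has NULL course.

SQL:
SELECT a.student, b.title AS course
FROM enrollments a
LEFT JOIN courses b ON a.course_id = b.id

Result:
student | course       
--------+--------------
Chris   | NULL         
Eve     | Networks     
Sam     | Discrete Math
Olivia  | Discrete Math
Xander  | Physics      
Grace   | Calculus     


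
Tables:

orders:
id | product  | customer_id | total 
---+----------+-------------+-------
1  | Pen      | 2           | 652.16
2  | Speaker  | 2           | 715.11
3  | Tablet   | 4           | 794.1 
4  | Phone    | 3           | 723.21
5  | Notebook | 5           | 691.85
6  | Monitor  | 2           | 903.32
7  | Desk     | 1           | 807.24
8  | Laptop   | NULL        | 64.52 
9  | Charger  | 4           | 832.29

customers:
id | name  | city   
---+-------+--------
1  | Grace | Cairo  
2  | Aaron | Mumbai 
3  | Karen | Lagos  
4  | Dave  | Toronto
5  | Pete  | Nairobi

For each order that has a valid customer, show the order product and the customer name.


INNER JOIN keeps only orders rows whose customer_id matches an id in customers. Walk through each order:
  - order 1 (Pen): customer_id=2 -> matches Aaron
  - order 2 (Speaker): customer_id=2 -> matches Aaron
  - order 3 (Tablet): customer_id=4 -> matches Dave
  - order 4 (Phone): customer_id=3 -> matches Karen
  - order 5 (Notebook): customer_id=5 -> matches Pete
  - order 6 (Monitor): customer_id=2 -> matches Aaron
  - order 7 (Desk): customer_id=1 -> matches Grace
  - order 8 (Laptop): customer_id=NULL, no match -> dropped
  - order 9 (Charger): customer_id=4 -> matches Dave
So 1 of 9 rows is dropped.

SQL:
SELECT a.product, b.name AS customer
FROM orders a
INNER JOIN customers b ON a.customer_id = b.id

Result:
product  | customer
---------+---------
Pen      | Aaron   
Speaker  | Aaron   
Tablet   | Dave    
Phone    | Karen   
Notebook | Pete    
Monitor  | Aaron   
Desk     | Grace   
Charger  | Dave    


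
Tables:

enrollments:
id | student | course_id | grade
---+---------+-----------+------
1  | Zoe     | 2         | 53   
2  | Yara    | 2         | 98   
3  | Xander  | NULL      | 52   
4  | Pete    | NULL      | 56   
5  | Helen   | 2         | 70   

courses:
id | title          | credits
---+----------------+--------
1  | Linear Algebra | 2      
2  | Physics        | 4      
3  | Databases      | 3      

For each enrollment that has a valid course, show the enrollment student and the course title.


INNER JOIN keeps only enrollments rows whose course_id matches an id in courses. Walk through each enrollment:
  - enrollment 1 (Zoe): course_id=2 -> matches Physics
  - enrollment 2 (Yara): course_id=2 -> matches Physics
  - enrollment 3 (Xander): course_id=NULL, no match -> dropped
  - enrollment 4 (Pete): course_id=NULL, no match -> dropped
  - enrollment 5 (Helen): course_id=2 -> matches Physics
So 2 of 5 rows are dropped.

SQL:
SELECT a.student, b.title AS course
FROM enrollments a
INNER JOIN courses b ON a.course_id = b.id

Result:
student | course 
--------+--------
Zoe     | Physics
Yara    | Physics
Helen   | Physics


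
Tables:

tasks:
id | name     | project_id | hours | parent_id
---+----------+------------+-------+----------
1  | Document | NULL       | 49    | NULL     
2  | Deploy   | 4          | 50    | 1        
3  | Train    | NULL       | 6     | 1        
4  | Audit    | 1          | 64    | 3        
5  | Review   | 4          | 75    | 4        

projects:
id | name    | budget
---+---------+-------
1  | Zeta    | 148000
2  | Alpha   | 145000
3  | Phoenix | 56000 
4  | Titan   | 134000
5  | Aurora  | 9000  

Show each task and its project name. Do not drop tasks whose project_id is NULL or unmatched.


LEFT JOIN keeps every row from tasks (the left table); where project_id has no match in projects, the project columns become NULL. Walk through each task:
  - task 1 (Document): project_id=NULL, no match -> kept with NULL
  - task 2 (Deploy): project_id=4 -> matches Titan
  - task 3 (Train): project_id=NULL, no match -> kept with NULL
  - task 4 (Audit): project_id=1 -> matches Zeta
  - task 5 (Review): project_id=4 -> matches Titan
All 5 rows appear; 2 have NULL project.

SQL:
SELECT a.name, b.name AS project
FROM tasks a
LEFT JOIN projects b ON a.project_id = b.id

Result:
name     | project
---------+--------
Document | NULL   
Deploy   | Titan  
Train    | NULL   
Audit    | Zeta   
Review   | Titan  


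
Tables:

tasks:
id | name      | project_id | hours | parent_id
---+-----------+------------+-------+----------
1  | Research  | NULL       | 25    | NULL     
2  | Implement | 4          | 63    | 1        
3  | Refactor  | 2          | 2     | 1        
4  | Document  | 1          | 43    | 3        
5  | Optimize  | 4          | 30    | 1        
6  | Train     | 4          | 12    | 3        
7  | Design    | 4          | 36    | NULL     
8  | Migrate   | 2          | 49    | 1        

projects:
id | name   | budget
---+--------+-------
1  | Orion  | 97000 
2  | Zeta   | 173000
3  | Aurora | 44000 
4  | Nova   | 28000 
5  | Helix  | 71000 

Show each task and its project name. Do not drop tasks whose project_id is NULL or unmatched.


LEFT JOIN keeps every row from tasks (the left table); where project_id has no match in projects, the project columns become NULL. Walk through each task:
  - task 1 (Research): project_id=NULL, no match -> kept with NULL
  - task 2 (Implement): project_id=4 -> matches Nova
  - task 3 (Refactor): project_id=2 -> matches Zeta
  - task 4 (Document): project_id=1 -> matches Orion
  - task 5 (Optimize): project_id=4 -> matches Nova
  - task 6 (Train): project_id=4 -> matches Nova
  - task 7 (Design): project_id=4 -> matches Nova
  - task 8 (Migrate): project_id=2 -> matches Zeta
All 8 rows appear; 1 has NULL project.

SQL:
SELECT a.name, b.name AS project
FROM tasks a
LEFT JOIN projects b ON a.project_id = b.id

Result:
name      | project
----------+--------
Research  | NULL   
Implement | Nova   
Refactor  | Zeta   
Document  | Orion  
Optimize  | Nova   
Train     | Nova   
Design    | Nova   
Migrate   | Zeta   


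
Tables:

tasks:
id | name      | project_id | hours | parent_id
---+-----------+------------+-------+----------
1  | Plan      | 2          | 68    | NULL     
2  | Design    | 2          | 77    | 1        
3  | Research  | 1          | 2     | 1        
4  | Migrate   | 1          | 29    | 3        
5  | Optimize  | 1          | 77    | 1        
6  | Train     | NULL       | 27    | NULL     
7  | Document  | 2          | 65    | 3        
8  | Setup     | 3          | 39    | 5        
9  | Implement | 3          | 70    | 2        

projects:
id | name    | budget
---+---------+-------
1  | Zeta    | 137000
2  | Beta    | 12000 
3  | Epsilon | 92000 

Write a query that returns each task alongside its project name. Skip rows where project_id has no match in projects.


INNER JOIN keeps only tasks rows whose project_id matches an id in projects. Walk through each task:
  - task 1 (Plan): project_id=2 -> matches Beta
  - task 2 (Design): project_id=2 -> matches Beta
  - task 3 (Research): project_id=1 -> matches Zeta
  - task 4 (Migrate): project_id=1 -> matches Zeta
  - task 5 (Optimize): project_id=1 -> matches Zeta
  - task 6 (Train): project_id=NULL, no match -> dropped
  - task 7 (Document): project_id=2 -> matches Beta
  - task 8 (Setup): project_id=3 -> matches Epsilon
  - task 9 (Implement): project_id=3 -> matches Epsilon
So 1 of 9 rows is dropped.

SQL:
SELECT a.name, b.name AS project
FROM tasks a
INNER JOIN projects b ON a.project_id = b.id

Result:
name      | project
----------+--------
Plan      | Beta   
Design    | Beta   
Research  | Zeta   
Migrate   | Zeta   
Optimize  | Zeta   
Document  | Beta   
Setup     | Epsilon
Implement | Epsilon


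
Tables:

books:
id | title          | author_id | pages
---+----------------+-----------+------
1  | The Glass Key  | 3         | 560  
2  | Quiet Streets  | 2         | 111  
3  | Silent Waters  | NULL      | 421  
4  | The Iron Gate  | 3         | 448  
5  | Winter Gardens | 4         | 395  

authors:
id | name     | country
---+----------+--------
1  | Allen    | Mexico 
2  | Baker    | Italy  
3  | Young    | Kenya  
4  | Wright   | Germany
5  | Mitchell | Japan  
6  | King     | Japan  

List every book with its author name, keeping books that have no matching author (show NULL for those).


LEFT JOIN keeps every row from books (the left table); where author_id has no match in authors, the author columns become NULL. Walk through each book:
  - book 1 (The Glass Key): author_id=3 -> matches Young
  - book 2 (Quiet Streets): author_id=2 -> matches Baker
  - book 3 (Silent Waters): author_id=NULL, no match -> kept with NULL
  - book 4 (The Iron Gate): author_id=3 -> matches Young
  - book 5 (Winter Gardens): author_id=4 -> matches Wright
All 5 rows appear; 1 has NULL author.

SQL:
SELECT a.title, b.name AS author
FROM books a
LEFT JOIN authors b ON a.author_id = b.id

Result:
title          | author
---------------+-------
The Glass Key  | Young 
Quiet Streets  | Baker 
Silent Waters  | NULL  
The Iron Gate  | Young 
Winter Gardens | Wright


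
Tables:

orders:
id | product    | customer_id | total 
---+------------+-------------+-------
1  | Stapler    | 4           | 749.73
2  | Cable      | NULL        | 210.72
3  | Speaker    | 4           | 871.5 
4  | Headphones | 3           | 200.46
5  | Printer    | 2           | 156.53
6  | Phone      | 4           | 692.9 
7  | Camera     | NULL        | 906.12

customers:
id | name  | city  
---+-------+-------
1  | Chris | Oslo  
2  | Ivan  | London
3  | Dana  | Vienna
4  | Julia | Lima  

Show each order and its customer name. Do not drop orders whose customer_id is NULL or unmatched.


LEFT JOIN keeps every row from orders (the left table); where customer_id has no match in customers, the customer columns become NULL. Walk through each order:
  - order 1 (Stapler): customer_id=4 -> matches Julia
  - order 2 (Cable): customer_id=NULL, no match -> kept with NULL
  - order 3 (Speaker): customer_id=4 -> matches Julia
  - order 4 (Headphones): customer_id=3 -> matches Dana
  - order 5 (Printer): customer_id=2 -> matches Ivan
  - order 6 (Phone): customer_id=4 -> matches Julia
  - order 7 (Camera): customer_id=NULL, no match -> kept with NULL
All 7 rows appear; 2 have NULL customer.

SQL:
SELECT a.product, b.name AS customer
FROM orders a
LEFT JOIN customers b ON a.customer_id = b.id

Result:
product    | customer
-----------+---------
Stapler    | Julia   
Cable      | NULL    
Speaker    | Julia   
Headphones | Dana    
Printer    | Ivan    
Phone      | Julia   
Camera     | NULL    


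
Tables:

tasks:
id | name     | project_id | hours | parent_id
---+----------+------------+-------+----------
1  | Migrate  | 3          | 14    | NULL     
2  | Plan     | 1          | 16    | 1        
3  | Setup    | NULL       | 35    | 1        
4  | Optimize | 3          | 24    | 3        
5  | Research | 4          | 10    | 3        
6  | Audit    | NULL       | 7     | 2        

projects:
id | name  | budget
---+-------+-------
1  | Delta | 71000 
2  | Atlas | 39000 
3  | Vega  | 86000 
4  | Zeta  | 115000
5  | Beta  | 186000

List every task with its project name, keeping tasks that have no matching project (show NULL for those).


LEFT JOIN keeps every row from tasks (the left table); where project_id has no match in projects, the project columns become NULL. Walk through each task:
  - task 1 (Migrate): project_id=3 -> matches Vega
  - task 2 (Plan): project_id=1 -> matches Delta
  - task 3 (Setup): project_id=NULL, no match -> kept with NULL
  - task 4 (Optimize): project_id=3 -> matches Vega
  - task 5 (Research): project_id=4 -> matches Zeta
  - task 6 (Audit): project_id=NULL, no match -> kept with NULL
All 6 rows appear; 2 have NULL project.

SQL:
SELECT a.name, b.name AS project
FROM tasks a
LEFT JOIN projects b ON a.project_id = b.id

Result:
name     | project
---------+--------
Migrate  | Vega   
Plan     | Delta  
Setup    | NULL   
Optimize | Vega   
Research | Zeta   
Audit    | NULL   


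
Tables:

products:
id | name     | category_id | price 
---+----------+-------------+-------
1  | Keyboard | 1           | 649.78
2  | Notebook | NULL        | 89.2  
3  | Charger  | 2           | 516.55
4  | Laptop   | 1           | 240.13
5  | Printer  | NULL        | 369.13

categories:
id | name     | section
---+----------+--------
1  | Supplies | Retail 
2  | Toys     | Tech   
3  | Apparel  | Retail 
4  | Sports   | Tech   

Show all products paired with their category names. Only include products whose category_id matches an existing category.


INNER JOIN keeps only products rows whose category_id matches an id in categories. Walk through each product:
  - product 1 (Keyboard): category_id=1 -> matches Supplies
  - product 2 (Notebook): category_id=NULL, no match -> dropped
  - product 3 (Charger): category_id=2 -> matches Toys
  - product 4 (Laptop): category_id=1 -> matches Supplies
  - product 5 (Printer): category_id=NULL, no match -> dropped
So 2 of 5 rows are dropped.

SQL:
SELECT a.name, b.name AS category
FROM products a
INNER JOIN categories b ON a.category_id = b.id

Result:
name     | category
---------+---------
Keyboard | Supplies
Charger  | Toys    
Laptop   | Supplies


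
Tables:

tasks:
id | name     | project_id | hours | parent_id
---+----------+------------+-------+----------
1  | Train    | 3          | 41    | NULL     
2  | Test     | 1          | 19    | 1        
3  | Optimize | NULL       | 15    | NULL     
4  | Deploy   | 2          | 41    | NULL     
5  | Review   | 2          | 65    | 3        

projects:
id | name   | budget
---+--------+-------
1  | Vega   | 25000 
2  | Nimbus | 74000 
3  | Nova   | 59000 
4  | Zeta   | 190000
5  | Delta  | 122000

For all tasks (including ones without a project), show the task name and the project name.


LEFT JOIN keeps every row from tasks (the left table); where project_id has no match in projects, the project columns become NULL. Walk through each task:
  - task 1 (Train): project_id=3 -> matches Nova
  - task 2 (Test): project_id=1 -> matches Vega
  - task 3 (Optimize): project_id=NULL, no match -> kept with NULL
  - task 4 (Deploy): project_id=2 -> matches Nimbus
  - task 5 (Review): project_id=2 -> matches Nimbus
All 5 rows appear; 1 has NULL project.

SQL:
SELECT a.name, b.name AS project
FROM tasks a
LEFT JOIN projects b ON a.project_id = b.id

Result:
name     | project
---------+--------
Train    | Nova   
Test     | Vega   
Optimize | NULL   
Deploy   | Nimbus 
Review   | Nimbus 


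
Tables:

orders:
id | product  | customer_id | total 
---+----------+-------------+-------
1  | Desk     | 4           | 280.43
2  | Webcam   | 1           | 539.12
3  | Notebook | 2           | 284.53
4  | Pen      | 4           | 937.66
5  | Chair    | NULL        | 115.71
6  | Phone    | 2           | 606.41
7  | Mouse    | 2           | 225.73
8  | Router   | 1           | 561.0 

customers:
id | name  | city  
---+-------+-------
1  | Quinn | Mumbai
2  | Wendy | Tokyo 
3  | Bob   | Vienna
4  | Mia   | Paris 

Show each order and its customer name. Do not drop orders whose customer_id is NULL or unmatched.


LEFT JOIN keeps every row from orders (the left table); where customer_id has no match in customers, the customer columns become NULL. Walk through each order:
  - order 1 (Desk): customer_id=4 -> matches Mia
  - order 2 (Webcam): customer_id=1 -> matches Quinn
  - order 3 (Notebook): customer_id=2 -> matches Wendy
  - order 4 (Pen): customer_id=4 -> matches Mia
  - order 5 (Chair): customer_id=NULL, no match -> kept with NULL
  - order 6 (Phone): customer_id=2 -> matches Wendy
  - order 7 (Mouse): customer_id=2 -> matches Wendy
  - order 8 (Router): customer_id=1 -> matches Quinn
All 8 rows appear; 1 has NULL customer.

SQL:
SELECT a.product, b.name AS customer
FROM orders a
LEFT JOIN customers b ON a.customer_id = b.id

Result:
product  | customer
---------+---------
Desk     | Mia     
Webcam   | Quinn   
Notebook | Wendy   
Pen      | Mia     
Chair    | NULL    
Phone    | Wendy   
Mouse    | Wendy   
Router   | Quinn   
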